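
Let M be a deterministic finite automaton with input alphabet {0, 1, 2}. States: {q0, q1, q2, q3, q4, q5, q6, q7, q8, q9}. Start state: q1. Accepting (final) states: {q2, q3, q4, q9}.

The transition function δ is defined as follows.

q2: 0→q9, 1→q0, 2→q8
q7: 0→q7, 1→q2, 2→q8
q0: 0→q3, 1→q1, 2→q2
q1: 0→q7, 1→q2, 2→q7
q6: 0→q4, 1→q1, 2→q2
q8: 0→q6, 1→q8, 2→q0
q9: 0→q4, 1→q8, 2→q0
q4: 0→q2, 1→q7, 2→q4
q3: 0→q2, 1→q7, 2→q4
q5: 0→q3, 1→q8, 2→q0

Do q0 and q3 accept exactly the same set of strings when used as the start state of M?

First remove the unreachable states {q5}; 9 states remain.
Start with accepting vs non-accepting: {q2,q3,q4,q9} | {q0,q1,q6,q7,q8}.
On input 2, block {q2,q3,q4,q9} splits into {q2,q9} and {q3,q4}.
On input 0, block {q2,q9} splits into {q2} and {q9}.
On input 0, block {q0,q1,q6,q7,q8} splits into {q1,q7,q8} and {q0,q6}.
Refine {q1,q7,q8} on symbol 0: members go to different blocks, giving {q1,q7} and {q8}.
Refine {q1,q7} on symbol 2: members go to different blocks, giving {q1} and {q7}.
The partition is now stable with 7 blocks: {q2} | {q1} | {q3,q4} | {q9} | {q0,q6} | {q8} | {q7}.
q0 and q3 end up in different blocks, so they are distinguishable. For instance, the string 'ε' is accepted from only q3.

No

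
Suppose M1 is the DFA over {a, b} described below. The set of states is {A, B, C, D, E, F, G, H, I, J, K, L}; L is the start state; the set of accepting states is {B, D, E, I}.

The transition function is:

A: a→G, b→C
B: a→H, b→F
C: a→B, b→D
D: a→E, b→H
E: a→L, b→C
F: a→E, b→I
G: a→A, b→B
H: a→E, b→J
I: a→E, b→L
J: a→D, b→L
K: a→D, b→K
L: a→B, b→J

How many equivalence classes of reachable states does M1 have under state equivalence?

States {A,G,K} cannot be reached from the start state, so discard them.
Start with accepting vs non-accepting: {B,D,E,I} | {C,F,H,J,L}.
On input a, block {B,D,E,I} splits into {B,E} and {D,I}.
On input a, block {C,F,H,J,L} splits into {C,F,H,L} and {J}.
Refine {C,F,H,L} on symbol b: members go to different blocks, giving {C,F} and {H,L}.
No further refinement is possible. Final partition (5 blocks): {B,E} | {C,F} | {D,I} | {J} | {H,L}.

5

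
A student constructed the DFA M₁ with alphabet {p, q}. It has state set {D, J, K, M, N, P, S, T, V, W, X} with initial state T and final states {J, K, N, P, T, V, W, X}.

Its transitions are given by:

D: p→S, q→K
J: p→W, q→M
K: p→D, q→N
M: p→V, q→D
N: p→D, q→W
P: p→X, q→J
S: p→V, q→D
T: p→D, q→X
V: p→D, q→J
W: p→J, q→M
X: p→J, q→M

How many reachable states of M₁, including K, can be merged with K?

States {P} cannot be reached from the start state, so discard them.
P0 = {J,K,N,T,V,W,X} | {D,M,S}.
Refine {J,K,N,T,V,W,X} on symbol p: members go to different blocks, giving {K,N,T,V} and {J,W,X}.
Split {K,N,T,V} by δ(·,q) → {N,T,V} and {K}.
Refine {D,M,S} on symbol p: members go to different blocks, giving {M,S} and {D}.
The partition is now stable with 5 blocks: {N,T,V} | {M,S} | {J,W,X} | {K} | {D}.
The equivalence class containing K is {K}, of size 1.

1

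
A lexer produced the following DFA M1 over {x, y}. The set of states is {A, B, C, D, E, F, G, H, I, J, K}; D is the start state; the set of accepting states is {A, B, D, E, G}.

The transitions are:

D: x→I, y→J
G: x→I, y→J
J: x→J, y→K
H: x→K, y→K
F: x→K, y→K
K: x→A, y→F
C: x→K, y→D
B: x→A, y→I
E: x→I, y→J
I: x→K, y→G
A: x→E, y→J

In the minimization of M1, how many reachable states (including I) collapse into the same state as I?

1

First remove the unreachable states {B,C,H}; 8 states remain.
Initial partition by acceptance: {A,D,E,G} | {F,I,J,K}.
Split {A,D,E,G} by δ(·,x) → {D,E,G} and {A}.
On input x, block {F,I,J,K} splits into {F,I,J} and {K}.
Refine {F,I,J} on symbol x: members go to different blocks, giving {F,I} and {J}.
Refine {F,I} on symbol y: members go to different blocks, giving {F} and {I}.
The partition is now stable with 6 blocks: {D,E,G} | {F} | {A} | {K} | {J} | {I}.
State I belongs to the block {I}, which has 1 states.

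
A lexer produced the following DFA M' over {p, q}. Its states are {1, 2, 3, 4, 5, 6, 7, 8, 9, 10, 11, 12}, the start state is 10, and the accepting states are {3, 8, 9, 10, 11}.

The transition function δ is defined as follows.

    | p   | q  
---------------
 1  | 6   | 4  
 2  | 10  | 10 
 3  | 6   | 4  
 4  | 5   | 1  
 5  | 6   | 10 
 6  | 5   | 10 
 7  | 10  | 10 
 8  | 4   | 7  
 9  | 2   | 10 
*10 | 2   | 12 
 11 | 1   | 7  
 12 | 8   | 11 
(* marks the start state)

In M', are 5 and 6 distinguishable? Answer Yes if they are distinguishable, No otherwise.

No

Reachable states from the start: {1,2,4,5,6,7,8,10,11,12}. Unreachable: {3,9} — drop them.
Start with accepting vs non-accepting: {8,10,11} | {1,2,4,5,6,7,12}.
On input p, block {1,2,4,5,6,7,12} splits into {1,4,5,6} and {2,7,12}.
Refine {8,10,11} on symbol p: members go to different blocks, giving {8,11} and {10}.
Split {1,4,5,6} by δ(·,q) → {1,4} and {5,6}.
Refine {2,7,12} on symbol p: members go to different blocks, giving {2,7} and {12}.
No further refinement is possible. Final partition (6 blocks): {8,11} | {1,4} | {2,7} | {10} | {5,6} | {12}.
5 and 6 lie in the same block of the stable partition, so they are equivalent — no string distinguishes them.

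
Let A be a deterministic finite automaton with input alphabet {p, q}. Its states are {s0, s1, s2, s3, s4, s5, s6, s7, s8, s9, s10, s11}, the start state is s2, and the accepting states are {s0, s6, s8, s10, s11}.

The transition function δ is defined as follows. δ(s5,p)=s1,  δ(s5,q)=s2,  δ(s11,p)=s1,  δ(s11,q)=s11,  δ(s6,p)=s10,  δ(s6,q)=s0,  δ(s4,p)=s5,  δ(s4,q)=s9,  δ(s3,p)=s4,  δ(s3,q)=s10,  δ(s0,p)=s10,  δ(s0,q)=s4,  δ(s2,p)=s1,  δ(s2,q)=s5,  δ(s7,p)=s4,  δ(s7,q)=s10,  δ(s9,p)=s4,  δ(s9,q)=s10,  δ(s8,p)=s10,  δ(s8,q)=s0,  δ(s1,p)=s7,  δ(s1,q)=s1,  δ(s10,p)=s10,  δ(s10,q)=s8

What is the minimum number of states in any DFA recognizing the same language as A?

States {s3,s6,s11} cannot be reached from the start state, so discard them.
Initial partition by acceptance: {s0,s8,s10} | {s1,s2,s4,s5,s7,s9}.
On input q, block {s0,s8,s10} splits into {s8,s10} and {s0}.
On input q, block {s8,s10} splits into {s8} and {s10}.
Split {s1,s2,s4,s5,s7,s9} by δ(·,q) → {s1,s2,s4,s5} and {s7,s9}.
Refine {s1,s2,s4,s5} on symbol p: members go to different blocks, giving {s2,s4,s5} and {s1}.
Split {s2,s4,s5} by δ(·,p) → {s2,s5} and {s4}.
Stable partition: {s8} | {s2,s5} | {s0} | {s10} | {s7,s9} | {s1} | {s4} — 7 equivalence classes.

7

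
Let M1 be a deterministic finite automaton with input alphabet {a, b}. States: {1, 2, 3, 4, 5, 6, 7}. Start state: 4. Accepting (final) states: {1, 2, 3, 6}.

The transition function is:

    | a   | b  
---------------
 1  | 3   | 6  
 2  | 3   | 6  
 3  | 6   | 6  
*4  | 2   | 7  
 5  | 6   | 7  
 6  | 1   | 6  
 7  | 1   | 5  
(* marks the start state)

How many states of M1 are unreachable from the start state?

Exploring from 4, all states are eventually visited, so none are unreachable.

0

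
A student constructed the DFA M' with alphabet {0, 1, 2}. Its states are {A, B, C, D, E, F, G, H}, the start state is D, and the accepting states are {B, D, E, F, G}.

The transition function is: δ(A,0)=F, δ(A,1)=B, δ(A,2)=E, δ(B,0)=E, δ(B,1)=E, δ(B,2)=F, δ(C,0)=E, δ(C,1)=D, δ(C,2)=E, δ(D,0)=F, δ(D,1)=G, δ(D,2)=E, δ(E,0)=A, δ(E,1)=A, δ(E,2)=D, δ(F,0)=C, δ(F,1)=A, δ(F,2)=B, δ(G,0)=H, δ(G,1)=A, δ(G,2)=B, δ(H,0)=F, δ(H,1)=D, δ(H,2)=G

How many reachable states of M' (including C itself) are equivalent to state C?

3

Every state is reachable, so we keep all 8.
Initial partition by acceptance: {B,D,E,F,G} | {A,C,H}.
Split {B,D,E,F,G} by δ(·,0) → {E,F,G} and {B,D}.
No further refinement is possible. Final partition (3 blocks): {E,F,G} | {A,C,H} | {B,D}.
The equivalence class containing C is {A,C,H}, of size 3.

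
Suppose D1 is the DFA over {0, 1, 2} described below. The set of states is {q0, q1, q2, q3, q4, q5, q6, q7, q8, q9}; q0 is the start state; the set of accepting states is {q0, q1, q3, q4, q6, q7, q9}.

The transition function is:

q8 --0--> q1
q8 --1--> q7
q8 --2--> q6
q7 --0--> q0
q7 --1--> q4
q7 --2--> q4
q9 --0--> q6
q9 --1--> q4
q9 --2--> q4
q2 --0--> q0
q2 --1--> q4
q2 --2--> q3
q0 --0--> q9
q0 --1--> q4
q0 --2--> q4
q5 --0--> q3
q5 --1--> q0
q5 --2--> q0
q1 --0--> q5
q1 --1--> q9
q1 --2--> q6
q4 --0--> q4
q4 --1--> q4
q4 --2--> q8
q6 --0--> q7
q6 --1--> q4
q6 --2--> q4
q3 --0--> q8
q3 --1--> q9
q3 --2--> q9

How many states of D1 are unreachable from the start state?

1

No path from q0 leads to q2; the other 9 states are all reachable.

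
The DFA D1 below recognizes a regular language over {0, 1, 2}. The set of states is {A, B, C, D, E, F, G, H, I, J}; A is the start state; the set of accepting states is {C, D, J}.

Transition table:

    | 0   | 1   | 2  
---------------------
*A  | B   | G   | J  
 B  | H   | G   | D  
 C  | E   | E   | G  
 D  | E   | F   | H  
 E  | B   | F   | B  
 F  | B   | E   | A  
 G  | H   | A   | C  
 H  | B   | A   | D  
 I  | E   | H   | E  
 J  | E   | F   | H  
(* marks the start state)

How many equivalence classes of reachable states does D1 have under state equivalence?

3

First remove the unreachable states {I}; 9 states remain.
Start with accepting vs non-accepting: {C,D,J} | {A,B,E,F,G,H}.
On input 2, block {A,B,E,F,G,H} splits into {A,B,G,H} and {E,F}.
The partition is now stable with 3 blocks: {C,D,J} | {A,B,G,H} | {E,F}.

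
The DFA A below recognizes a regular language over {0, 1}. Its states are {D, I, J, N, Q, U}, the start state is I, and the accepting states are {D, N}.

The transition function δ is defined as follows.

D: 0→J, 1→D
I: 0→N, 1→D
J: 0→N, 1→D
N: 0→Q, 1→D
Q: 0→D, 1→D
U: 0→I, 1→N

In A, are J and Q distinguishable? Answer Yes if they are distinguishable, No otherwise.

Reachable states from the start: {D,I,J,N,Q}. Unreachable: {U} — drop them.
Initial partition by acceptance: {D,N} | {I,J,Q}.
No further refinement is possible. Final partition (2 blocks): {D,N} | {I,J,Q}.
J and Q lie in the same block of the stable partition, so they are equivalent — no string distinguishes them.

No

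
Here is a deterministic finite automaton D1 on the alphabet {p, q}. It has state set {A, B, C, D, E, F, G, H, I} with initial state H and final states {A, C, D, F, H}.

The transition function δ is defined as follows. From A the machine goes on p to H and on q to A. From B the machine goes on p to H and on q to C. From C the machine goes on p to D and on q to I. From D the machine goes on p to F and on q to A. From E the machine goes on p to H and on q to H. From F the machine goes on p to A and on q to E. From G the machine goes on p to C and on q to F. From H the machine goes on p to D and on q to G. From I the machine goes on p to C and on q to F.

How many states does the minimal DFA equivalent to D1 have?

3

States {B} cannot be reached from the start state, so discard them.
Start with accepting vs non-accepting: {A,C,D,F,H} | {E,G,I}.
On input q, block {A,C,D,F,H} splits into {C,F,H} and {A,D}.
Stable partition: {C,F,H} | {E,G,I} | {A,D} — 3 equivalence classes.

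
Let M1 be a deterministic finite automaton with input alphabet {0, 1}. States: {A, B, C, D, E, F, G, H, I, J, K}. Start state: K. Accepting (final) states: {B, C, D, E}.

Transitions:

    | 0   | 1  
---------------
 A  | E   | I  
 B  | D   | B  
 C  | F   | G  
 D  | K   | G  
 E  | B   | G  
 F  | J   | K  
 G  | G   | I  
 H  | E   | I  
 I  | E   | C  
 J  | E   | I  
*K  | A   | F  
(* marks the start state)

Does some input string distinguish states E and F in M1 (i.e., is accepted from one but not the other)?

Reachable states from the start: {A,B,C,D,E,F,G,I,J,K}. Unreachable: {H} — drop them.
P0 = {B,C,D,E} | {A,F,G,I,J,K}.
On input 0, block {B,C,D,E} splits into {B,E} and {C,D}.
Split {B,E} by δ(·,0) → {B} and {E}.
Split {A,F,G,I,J,K} by δ(·,0) → {A,I,J} and {F,G,K}.
Split {A,I,J} by δ(·,1) → {A,J} and {I}.
Split {F,G,K} by δ(·,0) → {F,K} and {G}.
The partition is now stable with 7 blocks: {B} | {A,J} | {C,D} | {E} | {F,K} | {I} | {G}.
E and F end up in different blocks, so they are distinguishable. For instance, the string 'ε' is accepted from only E.

Yes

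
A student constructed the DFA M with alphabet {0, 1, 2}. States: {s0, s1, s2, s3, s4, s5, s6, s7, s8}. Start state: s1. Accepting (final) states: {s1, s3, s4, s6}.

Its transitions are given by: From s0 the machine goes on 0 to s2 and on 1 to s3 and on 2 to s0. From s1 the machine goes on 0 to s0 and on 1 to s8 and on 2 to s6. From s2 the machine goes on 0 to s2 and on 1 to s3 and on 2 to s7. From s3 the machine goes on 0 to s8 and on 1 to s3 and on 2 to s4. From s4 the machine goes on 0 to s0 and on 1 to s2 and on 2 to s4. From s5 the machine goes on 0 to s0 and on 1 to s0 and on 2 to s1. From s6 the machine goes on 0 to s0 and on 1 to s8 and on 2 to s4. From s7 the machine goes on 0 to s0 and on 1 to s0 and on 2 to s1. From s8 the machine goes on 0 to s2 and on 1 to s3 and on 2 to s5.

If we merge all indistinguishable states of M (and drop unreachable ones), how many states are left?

P0 = {s1,s3,s4,s6} | {s0,s2,s5,s7,s8}.
On input 1, block {s1,s3,s4,s6} splits into {s1,s4,s6} and {s3}.
On input 1, block {s0,s2,s5,s7,s8} splits into {s0,s2,s8} and {s5,s7}.
On input 2, block {s0,s2,s8} splits into {s2,s8} and {s0}.
Stable partition: {s1,s4,s6} | {s2,s8} | {s3} | {s5,s7} | {s0} — 5 equivalence classes.

5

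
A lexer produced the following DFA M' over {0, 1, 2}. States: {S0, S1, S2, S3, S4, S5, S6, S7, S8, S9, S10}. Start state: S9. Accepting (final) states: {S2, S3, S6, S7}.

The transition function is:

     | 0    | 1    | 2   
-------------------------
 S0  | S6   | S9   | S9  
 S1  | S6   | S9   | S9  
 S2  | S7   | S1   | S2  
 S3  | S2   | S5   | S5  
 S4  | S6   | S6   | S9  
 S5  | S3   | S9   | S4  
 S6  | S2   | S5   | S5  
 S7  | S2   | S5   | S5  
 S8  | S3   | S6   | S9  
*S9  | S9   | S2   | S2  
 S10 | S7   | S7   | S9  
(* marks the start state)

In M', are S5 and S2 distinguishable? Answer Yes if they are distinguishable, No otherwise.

First remove the unreachable states {S0,S8,S10}; 8 states remain.
P0 = {S2,S3,S6,S7} | {S1,S4,S5,S9}.
Refine {S2,S3,S6,S7} on symbol 2: members go to different blocks, giving {S3,S6,S7} and {S2}.
On input 0, block {S1,S4,S5,S9} splits into {S1,S4,S5} and {S9}.
Refine {S1,S4,S5} on symbol 1: members go to different blocks, giving {S1,S5} and {S4}.
Refine {S1,S5} on symbol 2: members go to different blocks, giving {S1} and {S5}.
Stable partition: {S3,S6,S7} | {S1} | {S2} | {S9} | {S4} | {S5} — 6 equivalence classes.
S5 and S2 end up in different blocks, so they are distinguishable. For instance, the string 'ε' is accepted from only S2.

Yes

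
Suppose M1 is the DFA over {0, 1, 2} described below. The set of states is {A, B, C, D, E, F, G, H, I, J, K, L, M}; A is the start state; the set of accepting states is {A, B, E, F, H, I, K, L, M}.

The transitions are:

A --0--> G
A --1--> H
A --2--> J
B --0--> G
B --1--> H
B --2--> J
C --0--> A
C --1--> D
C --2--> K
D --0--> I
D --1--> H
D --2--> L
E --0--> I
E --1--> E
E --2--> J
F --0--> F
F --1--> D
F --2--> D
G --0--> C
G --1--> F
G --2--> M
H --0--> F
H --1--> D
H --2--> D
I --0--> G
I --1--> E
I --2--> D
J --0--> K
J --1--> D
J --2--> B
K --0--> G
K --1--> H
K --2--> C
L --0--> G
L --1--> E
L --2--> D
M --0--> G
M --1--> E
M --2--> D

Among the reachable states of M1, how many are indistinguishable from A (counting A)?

3

Initial partition by acceptance: {A,B,E,F,H,I,K,L,M} | {C,D,G,J}.
Split {A,B,E,F,H,I,K,L,M} by δ(·,0) → {A,B,I,K,L,M} and {E,F,H}.
Refine {C,D,G,J} on symbol 0: members go to different blocks, giving {C,D,J} and {G}.
On input 1, block {C,D,J} splits into {C,J} and {D}.
Split {A,B,I,K,L,M} by δ(·,2) → {A,B,K} and {I,L,M}.
Refine {E,F,H} on symbol 0: members go to different blocks, giving {F,H} and {E}.
Stable partition: {A,B,K} | {C,J} | {F,H} | {G} | {D} | {I,L,M} | {E} — 7 equivalence classes.
State A belongs to the block {A,B,K}, which has 3 states.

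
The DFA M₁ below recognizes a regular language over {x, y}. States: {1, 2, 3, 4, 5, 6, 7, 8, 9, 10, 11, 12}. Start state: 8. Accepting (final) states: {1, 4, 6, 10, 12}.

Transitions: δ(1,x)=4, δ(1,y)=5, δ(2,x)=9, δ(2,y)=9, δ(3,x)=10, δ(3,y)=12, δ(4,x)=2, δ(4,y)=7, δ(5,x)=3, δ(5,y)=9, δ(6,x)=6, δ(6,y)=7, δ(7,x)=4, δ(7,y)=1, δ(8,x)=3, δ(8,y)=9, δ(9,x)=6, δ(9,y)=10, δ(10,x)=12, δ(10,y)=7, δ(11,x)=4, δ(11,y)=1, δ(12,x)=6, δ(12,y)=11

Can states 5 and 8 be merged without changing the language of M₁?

Yes

Initial partition by acceptance: {1,4,6,10,12} | {2,3,5,7,8,9,11}.
Split {1,4,6,10,12} by δ(·,x) → {1,6,10,12} and {4}.
Refine {1,6,10,12} on symbol x: members go to different blocks, giving {6,10,12} and {1}.
Refine {2,3,5,7,8,9,11} on symbol x: members go to different blocks, giving {2,5,8} and {3,9} and {7,11}.
The partition is now stable with 6 blocks: {6,10,12} | {2,5,8} | {4} | {1} | {3,9} | {7,11}.
5 and 8 lie in the same block of the stable partition, so they are equivalent — no string distinguishes them.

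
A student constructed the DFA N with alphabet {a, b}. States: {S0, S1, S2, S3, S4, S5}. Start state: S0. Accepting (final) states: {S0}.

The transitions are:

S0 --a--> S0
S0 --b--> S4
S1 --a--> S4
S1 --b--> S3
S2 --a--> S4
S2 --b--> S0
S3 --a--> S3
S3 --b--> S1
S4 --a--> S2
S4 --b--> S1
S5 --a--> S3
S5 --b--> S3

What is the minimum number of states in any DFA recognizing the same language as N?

5

First remove the unreachable states {S5}; 5 states remain.
P0 = {S0} | {S1,S2,S3,S4}.
Split {S1,S2,S3,S4} by δ(·,b) → {S1,S3,S4} and {S2}.
Split {S1,S3,S4} by δ(·,a) → {S1,S3} and {S4}.
On input a, block {S1,S3} splits into {S1} and {S3}.
The partition is now stable with 5 blocks: {S0} | {S1} | {S2} | {S4} | {S3}.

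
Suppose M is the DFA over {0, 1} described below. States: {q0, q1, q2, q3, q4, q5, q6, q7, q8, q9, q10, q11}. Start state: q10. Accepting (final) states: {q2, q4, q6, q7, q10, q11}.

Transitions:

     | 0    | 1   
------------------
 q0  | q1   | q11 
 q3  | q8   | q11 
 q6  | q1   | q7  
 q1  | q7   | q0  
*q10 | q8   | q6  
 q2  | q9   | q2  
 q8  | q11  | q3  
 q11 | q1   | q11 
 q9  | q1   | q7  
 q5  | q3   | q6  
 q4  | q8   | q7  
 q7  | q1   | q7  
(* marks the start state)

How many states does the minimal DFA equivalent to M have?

3

First remove the unreachable states {q2,q4,q5,q9}; 8 states remain.
Start with accepting vs non-accepting: {q6,q7,q10,q11} | {q0,q1,q3,q8}.
On input 0, block {q0,q1,q3,q8} splits into {q0,q3} and {q1,q8}.
No further refinement is possible. Final partition (3 blocks): {q6,q7,q10,q11} | {q0,q3} | {q1,q8}.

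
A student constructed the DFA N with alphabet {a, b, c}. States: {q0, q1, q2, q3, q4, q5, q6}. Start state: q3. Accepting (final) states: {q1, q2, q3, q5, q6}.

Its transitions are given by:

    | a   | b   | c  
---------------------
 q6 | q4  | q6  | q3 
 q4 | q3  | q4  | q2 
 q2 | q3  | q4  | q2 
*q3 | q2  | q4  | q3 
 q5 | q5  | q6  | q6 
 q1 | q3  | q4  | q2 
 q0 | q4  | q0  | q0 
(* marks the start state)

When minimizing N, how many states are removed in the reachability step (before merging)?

Starting at q3 and following transitions, the reachable set is {q2, q3, q4}. That leaves q0, q1, q5, q6 unreachable — 4 in total.

4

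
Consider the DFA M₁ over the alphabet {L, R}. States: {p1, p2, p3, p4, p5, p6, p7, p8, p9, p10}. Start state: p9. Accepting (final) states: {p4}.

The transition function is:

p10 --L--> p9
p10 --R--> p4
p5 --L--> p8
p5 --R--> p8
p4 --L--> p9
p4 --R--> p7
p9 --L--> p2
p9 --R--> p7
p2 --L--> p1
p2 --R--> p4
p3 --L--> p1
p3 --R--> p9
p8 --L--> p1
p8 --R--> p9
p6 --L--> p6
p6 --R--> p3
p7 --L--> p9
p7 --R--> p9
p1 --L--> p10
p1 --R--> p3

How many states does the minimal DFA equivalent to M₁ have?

4

States {p5,p6,p8} cannot be reached from the start state, so discard them.
Initial partition by acceptance: {p4} | {p1,p2,p3,p7,p9,p10}.
Refine {p1,p2,p3,p7,p9,p10} on symbol R: members go to different blocks, giving {p1,p3,p7,p9} and {p2,p10}.
Refine {p1,p3,p7,p9} on symbol L: members go to different blocks, giving {p1,p9} and {p3,p7}.
No further refinement is possible. Final partition (4 blocks): {p4} | {p1,p9} | {p2,p10} | {p3,p7}.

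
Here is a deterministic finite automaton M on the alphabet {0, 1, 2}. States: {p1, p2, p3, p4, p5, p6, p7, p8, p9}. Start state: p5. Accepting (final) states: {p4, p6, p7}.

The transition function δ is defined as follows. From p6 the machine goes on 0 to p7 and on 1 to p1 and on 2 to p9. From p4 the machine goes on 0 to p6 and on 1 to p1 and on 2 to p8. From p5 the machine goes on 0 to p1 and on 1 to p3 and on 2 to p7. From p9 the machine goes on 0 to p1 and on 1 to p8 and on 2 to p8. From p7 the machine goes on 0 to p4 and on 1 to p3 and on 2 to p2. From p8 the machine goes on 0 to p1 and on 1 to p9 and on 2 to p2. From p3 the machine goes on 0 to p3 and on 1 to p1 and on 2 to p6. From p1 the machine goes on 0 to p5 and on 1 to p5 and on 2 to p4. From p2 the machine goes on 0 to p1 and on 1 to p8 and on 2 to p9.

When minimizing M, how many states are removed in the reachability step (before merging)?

A breadth-first search from the start state visits every state.

0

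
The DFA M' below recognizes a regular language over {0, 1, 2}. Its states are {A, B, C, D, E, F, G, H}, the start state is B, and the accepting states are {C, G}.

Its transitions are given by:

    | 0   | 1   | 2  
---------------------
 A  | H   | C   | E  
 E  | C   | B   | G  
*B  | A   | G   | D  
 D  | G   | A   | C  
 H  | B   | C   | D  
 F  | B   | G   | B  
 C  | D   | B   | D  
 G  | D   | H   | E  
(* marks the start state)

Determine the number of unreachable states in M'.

BFS from B reaches {A, B, C, D, E, G, H}; the 1 state(s) F are never visited.

1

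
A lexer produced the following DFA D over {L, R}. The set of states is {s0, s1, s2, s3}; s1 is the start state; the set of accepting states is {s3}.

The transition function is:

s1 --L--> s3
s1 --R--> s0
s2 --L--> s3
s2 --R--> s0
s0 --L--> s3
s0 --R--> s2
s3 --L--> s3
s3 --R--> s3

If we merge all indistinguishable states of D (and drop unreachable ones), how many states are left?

P0 = {s3} | {s0,s1,s2}.
No further refinement is possible. Final partition (2 blocks): {s3} | {s0,s1,s2}.

2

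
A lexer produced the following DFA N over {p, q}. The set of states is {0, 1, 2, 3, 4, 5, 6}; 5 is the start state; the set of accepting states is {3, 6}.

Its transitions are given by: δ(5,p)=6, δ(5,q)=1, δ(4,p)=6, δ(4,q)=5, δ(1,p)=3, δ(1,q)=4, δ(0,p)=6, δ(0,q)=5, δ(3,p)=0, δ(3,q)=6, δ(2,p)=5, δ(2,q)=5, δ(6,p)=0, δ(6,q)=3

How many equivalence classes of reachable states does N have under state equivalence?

2

Reachable states from the start: {0,1,3,4,5,6}. Unreachable: {2} — drop them.
P0 = {3,6} | {0,1,4,5}.
No further refinement is possible. Final partition (2 blocks): {3,6} | {0,1,4,5}.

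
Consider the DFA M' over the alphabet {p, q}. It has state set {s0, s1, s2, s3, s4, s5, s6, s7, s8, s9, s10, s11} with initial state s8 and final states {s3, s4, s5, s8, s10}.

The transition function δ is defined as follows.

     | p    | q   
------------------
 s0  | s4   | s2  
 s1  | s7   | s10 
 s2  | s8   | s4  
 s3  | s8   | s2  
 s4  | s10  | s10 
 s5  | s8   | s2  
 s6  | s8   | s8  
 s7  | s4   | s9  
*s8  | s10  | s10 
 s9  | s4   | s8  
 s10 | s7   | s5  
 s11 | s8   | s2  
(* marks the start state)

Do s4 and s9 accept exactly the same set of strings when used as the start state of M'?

Reachable states from the start: {s2,s4,s5,s7,s8,s9,s10}. Unreachable: {s0,s1,s3,s6,s11} — drop them.
Initial partition by acceptance: {s4,s5,s8,s10} | {s2,s7,s9}.
On input p, block {s4,s5,s8,s10} splits into {s4,s5,s8} and {s10}.
Split {s4,s5,s8} by δ(·,p) → {s4,s8} and {s5}.
On input q, block {s2,s7,s9} splits into {s2,s9} and {s7}.
Stable partition: {s4,s8} | {s2,s9} | {s10} | {s5} | {s7} — 5 equivalence classes.
s4 and s9 end up in different blocks, so they are distinguishable. For instance, the string 'ε' is accepted from only s4.

No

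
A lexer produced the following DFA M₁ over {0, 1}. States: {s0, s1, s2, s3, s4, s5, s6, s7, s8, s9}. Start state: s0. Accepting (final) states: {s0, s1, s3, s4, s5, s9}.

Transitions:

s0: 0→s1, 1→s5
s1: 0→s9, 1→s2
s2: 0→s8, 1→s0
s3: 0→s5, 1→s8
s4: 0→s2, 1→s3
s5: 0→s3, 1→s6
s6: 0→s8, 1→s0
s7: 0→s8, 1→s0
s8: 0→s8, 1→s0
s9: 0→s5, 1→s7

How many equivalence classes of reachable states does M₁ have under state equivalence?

3

Reachable states from the start: {s0,s1,s2,s3,s5,s6,s7,s8,s9}. Unreachable: {s4} — drop them.
Start with accepting vs non-accepting: {s0,s1,s3,s5,s9} | {s2,s6,s7,s8}.
On input 1, block {s0,s1,s3,s5,s9} splits into {s1,s3,s5,s9} and {s0}.
Stable partition: {s1,s3,s5,s9} | {s2,s6,s7,s8} | {s0} — 3 equivalence classes.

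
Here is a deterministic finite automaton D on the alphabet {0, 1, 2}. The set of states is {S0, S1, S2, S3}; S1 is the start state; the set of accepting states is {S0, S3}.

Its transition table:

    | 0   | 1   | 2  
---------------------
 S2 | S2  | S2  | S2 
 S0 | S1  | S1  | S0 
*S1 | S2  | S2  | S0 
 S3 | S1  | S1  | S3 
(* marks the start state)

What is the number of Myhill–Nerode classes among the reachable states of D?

First remove the unreachable states {S3}; 3 states remain.
Initial partition by acceptance: {S0} | {S1,S2}.
Split {S1,S2} by δ(·,2) → {S1} and {S2}.
The partition is now stable with 3 blocks: {S0} | {S1} | {S2}.

3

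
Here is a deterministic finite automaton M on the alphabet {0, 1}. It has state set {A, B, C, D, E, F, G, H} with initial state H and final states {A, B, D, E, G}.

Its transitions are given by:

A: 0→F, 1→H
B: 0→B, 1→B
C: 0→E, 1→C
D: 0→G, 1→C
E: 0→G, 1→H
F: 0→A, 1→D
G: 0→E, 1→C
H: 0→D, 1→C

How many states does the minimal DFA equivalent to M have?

States {A,B,F} cannot be reached from the start state, so discard them.
P0 = {D,E,G} | {C,H}.
No further refinement is possible. Final partition (2 blocks): {D,E,G} | {C,H}.

2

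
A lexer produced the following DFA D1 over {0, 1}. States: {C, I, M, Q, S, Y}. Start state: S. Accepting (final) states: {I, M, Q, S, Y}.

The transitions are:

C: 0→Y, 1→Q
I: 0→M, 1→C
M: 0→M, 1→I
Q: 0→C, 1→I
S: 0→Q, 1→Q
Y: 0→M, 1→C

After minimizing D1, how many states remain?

5

All states are reachable from the start state.
P0 = {I,M,Q,S,Y} | {C}.
Refine {I,M,Q,S,Y} on symbol 0: members go to different blocks, giving {I,M,S,Y} and {Q}.
On input 0, block {I,M,S,Y} splits into {I,M,Y} and {S}.
On input 1, block {I,M,Y} splits into {I,Y} and {M}.
The partition is now stable with 5 blocks: {I,Y} | {C} | {Q} | {S} | {M}.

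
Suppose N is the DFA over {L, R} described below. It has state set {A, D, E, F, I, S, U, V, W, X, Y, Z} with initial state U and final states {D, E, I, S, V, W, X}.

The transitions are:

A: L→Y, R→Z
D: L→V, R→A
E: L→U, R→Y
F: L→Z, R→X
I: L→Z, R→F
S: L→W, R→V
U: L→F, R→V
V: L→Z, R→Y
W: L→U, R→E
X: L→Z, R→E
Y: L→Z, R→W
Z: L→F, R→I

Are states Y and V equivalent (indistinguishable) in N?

First remove the unreachable states {A,D,S}; 9 states remain.
Initial partition by acceptance: {E,I,V,W,X} | {F,U,Y,Z}.
Split {E,I,V,W,X} by δ(·,R) → {E,I,V} and {W,X}.
Refine {F,U,Y,Z} on symbol R: members go to different blocks, giving {U,Z} and {F,Y}.
The partition is now stable with 4 blocks: {E,I,V} | {U,Z} | {W,X} | {F,Y}.
Y and V end up in different blocks, so they are distinguishable. For instance, the string 'ε' is accepted from only V.

No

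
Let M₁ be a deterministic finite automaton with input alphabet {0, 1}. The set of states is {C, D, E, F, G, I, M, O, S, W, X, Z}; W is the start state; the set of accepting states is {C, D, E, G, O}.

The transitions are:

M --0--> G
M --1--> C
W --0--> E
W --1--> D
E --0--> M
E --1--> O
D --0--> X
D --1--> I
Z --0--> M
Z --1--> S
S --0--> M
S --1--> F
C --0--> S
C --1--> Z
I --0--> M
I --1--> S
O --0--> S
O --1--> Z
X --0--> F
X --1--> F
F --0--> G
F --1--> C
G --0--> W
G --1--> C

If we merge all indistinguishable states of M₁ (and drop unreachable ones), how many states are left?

Start with accepting vs non-accepting: {C,D,E,G,O} | {F,I,M,S,W,X,Z}.
Refine {C,D,E,G,O} on symbol 1: members go to different blocks, giving {C,D,O} and {E,G}.
Refine {F,I,M,S,W,X,Z} on symbol 0: members go to different blocks, giving {I,S,X,Z} and {F,M,W}.
On input 1, block {I,S,X,Z} splits into {S,X} and {I,Z}.
No further refinement is possible. Final partition (5 blocks): {C,D,O} | {S,X} | {E,G} | {F,M,W} | {I,Z}.

5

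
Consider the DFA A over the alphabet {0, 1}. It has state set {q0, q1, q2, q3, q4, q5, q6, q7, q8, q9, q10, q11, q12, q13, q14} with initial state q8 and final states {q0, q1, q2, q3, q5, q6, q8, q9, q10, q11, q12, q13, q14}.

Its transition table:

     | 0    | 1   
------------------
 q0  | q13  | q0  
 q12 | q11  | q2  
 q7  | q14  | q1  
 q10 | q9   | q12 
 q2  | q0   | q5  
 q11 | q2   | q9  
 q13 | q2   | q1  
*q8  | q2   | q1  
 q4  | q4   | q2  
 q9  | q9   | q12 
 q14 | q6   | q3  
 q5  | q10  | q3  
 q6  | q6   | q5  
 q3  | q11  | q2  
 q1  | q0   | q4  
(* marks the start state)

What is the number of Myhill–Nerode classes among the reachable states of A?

Reachable states from the start: {q0,q1,q2,q3,q4,q5,q8,q9,q10,q11,q12,q13}. Unreachable: {q6,q7,q14} — drop them.
Initial partition by acceptance: {q0,q1,q2,q3,q5,q8,q9,q10,q11,q12,q13} | {q4}.
Split {q0,q1,q2,q3,q5,q8,q9,q10,q11,q12,q13} by δ(·,1) → {q0,q2,q3,q5,q8,q9,q10,q11,q12,q13} and {q1}.
Refine {q0,q2,q3,q5,q8,q9,q10,q11,q12,q13} on symbol 1: members go to different blocks, giving {q0,q2,q3,q5,q9,q10,q11,q12} and {q8,q13}.
Split {q0,q2,q3,q5,q9,q10,q11,q12} by δ(·,0) → {q2,q3,q5,q9,q10,q11,q12} and {q0}.
Refine {q2,q3,q5,q9,q10,q11,q12} on symbol 0: members go to different blocks, giving {q3,q5,q9,q10,q11,q12} and {q2}.
Split {q3,q5,q9,q10,q11,q12} by δ(·,0) → {q3,q5,q9,q10,q12} and {q11}.
Split {q3,q5,q9,q10,q12} by δ(·,0) → {q5,q9,q10} and {q3,q12}.
Stable partition: {q5,q9,q10} | {q4} | {q1} | {q8,q13} | {q0} | {q2} | {q11} | {q3,q12} — 8 equivalence classes.

8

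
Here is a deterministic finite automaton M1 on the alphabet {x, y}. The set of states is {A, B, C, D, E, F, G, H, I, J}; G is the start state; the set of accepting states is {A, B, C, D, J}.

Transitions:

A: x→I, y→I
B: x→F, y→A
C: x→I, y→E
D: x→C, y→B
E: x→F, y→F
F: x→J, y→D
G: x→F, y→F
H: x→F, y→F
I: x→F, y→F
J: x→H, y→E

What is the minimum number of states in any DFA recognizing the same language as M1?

5

Every state is reachable, so we keep all 10.
Initial partition by acceptance: {A,B,C,D,J} | {E,F,G,H,I}.
Split {A,B,C,D,J} by δ(·,x) → {A,B,C,J} and {D}.
Split {A,B,C,J} by δ(·,y) → {A,C,J} and {B}.
Refine {E,F,G,H,I} on symbol x: members go to different blocks, giving {E,G,H,I} and {F}.
No further refinement is possible. Final partition (5 blocks): {A,C,J} | {E,G,H,I} | {D} | {B} | {F}.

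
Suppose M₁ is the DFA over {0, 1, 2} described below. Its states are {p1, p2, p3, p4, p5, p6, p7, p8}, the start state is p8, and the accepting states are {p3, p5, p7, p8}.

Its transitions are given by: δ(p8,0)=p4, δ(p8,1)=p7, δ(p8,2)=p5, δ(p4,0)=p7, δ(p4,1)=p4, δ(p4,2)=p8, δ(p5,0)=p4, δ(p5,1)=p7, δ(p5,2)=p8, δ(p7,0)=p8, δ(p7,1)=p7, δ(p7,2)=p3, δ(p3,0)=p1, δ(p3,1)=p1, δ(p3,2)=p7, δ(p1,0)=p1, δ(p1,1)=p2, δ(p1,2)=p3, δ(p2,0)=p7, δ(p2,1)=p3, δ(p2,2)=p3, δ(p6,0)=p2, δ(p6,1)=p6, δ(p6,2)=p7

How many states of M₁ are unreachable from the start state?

No path from p8 leads to p6; the other 7 states are all reachable.

1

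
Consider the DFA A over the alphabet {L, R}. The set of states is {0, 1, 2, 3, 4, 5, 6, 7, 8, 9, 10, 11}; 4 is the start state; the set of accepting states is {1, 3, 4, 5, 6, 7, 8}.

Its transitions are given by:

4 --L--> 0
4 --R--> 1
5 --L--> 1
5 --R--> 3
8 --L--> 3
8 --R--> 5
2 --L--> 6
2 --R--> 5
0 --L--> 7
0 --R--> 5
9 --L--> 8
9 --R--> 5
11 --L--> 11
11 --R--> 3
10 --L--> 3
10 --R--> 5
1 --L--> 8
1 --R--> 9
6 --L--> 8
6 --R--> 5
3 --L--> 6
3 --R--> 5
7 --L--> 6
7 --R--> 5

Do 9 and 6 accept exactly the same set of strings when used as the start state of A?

States {2,10,11} cannot be reached from the start state, so discard them.
Initial partition by acceptance: {1,3,4,5,6,7,8} | {0,9}.
Refine {1,3,4,5,6,7,8} on symbol L: members go to different blocks, giving {1,3,5,6,7,8} and {4}.
On input R, block {1,3,5,6,7,8} splits into {3,5,6,7,8} and {1}.
Refine {3,5,6,7,8} on symbol L: members go to different blocks, giving {3,6,7,8} and {5}.
No further refinement is possible. Final partition (5 blocks): {3,6,7,8} | {0,9} | {4} | {1} | {5}.
9 and 6 end up in different blocks, so they are distinguishable. For instance, the string 'ε' is accepted from only 6.

No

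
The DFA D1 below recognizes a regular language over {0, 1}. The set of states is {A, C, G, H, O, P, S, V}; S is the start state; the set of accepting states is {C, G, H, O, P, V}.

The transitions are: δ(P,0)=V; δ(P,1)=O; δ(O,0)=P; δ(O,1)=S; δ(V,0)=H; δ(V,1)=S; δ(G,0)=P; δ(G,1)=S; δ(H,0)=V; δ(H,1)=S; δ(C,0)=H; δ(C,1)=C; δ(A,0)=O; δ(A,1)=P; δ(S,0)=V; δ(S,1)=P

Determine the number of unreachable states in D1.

3

BFS from S reaches {H, O, P, S, V}; the 3 state(s) A, C, G are never visited.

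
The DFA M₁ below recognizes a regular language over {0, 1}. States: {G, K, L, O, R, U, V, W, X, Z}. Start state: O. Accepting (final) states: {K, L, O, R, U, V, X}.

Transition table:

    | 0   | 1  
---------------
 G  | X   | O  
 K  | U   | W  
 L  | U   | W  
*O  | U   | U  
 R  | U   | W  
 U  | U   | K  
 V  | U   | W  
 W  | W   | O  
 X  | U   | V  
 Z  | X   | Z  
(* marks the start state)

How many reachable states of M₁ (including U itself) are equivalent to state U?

States {G,L,R,V,X,Z} cannot be reached from the start state, so discard them.
P0 = {K,O,U} | {W}.
Refine {K,O,U} on symbol 1: members go to different blocks, giving {O,U} and {K}.
Refine {O,U} on symbol 1: members go to different blocks, giving {U} and {O}.
The partition is now stable with 4 blocks: {U} | {W} | {K} | {O}.
State U belongs to the block {U}, which has 1 states.

1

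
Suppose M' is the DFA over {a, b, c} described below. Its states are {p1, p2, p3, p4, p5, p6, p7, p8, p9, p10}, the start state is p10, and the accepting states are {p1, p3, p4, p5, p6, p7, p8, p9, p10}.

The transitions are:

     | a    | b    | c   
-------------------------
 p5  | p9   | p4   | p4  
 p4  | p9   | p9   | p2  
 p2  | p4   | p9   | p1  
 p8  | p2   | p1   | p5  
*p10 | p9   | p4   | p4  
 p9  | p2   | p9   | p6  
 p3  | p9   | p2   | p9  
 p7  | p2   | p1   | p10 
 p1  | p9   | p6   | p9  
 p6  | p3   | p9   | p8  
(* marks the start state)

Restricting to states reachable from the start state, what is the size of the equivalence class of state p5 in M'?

2

States {p7} cannot be reached from the start state, so discard them.
Start with accepting vs non-accepting: {p1,p3,p4,p5,p6,p8,p9,p10} | {p2}.
Refine {p1,p3,p4,p5,p6,p8,p9,p10} on symbol a: members go to different blocks, giving {p1,p3,p4,p5,p6,p10} and {p8,p9}.
On input a, block {p1,p3,p4,p5,p6,p10} splits into {p1,p3,p4,p5,p10} and {p6}.
Refine {p1,p3,p4,p5,p10} on symbol b: members go to different blocks, giving {p5,p10} and {p1} and {p3} and {p4}.
On input b, block {p8,p9} splits into {p8} and {p9}.
The partition is now stable with 8 blocks: {p5,p10} | {p2} | {p8} | {p6} | {p1} | {p3} | {p4} | {p9}.
The equivalence class containing p5 is {p5,p10}, of size 2.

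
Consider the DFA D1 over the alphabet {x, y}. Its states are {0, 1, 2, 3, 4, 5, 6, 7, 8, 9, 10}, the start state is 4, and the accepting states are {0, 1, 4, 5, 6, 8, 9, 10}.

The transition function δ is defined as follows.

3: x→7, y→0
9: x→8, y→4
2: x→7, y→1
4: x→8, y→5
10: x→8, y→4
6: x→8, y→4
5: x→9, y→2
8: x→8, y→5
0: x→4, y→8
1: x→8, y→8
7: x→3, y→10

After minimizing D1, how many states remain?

4

Reachable states from the start: {0,1,2,3,4,5,7,8,9,10}. Unreachable: {6} — drop them.
Start with accepting vs non-accepting: {0,1,4,5,8,9,10} | {2,3,7}.
Refine {0,1,4,5,8,9,10} on symbol y: members go to different blocks, giving {0,1,4,8,9,10} and {5}.
On input y, block {0,1,4,8,9,10} splits into {0,1,9,10} and {4,8}.
Stable partition: {0,1,9,10} | {2,3,7} | {5} | {4,8} — 4 equivalence classes.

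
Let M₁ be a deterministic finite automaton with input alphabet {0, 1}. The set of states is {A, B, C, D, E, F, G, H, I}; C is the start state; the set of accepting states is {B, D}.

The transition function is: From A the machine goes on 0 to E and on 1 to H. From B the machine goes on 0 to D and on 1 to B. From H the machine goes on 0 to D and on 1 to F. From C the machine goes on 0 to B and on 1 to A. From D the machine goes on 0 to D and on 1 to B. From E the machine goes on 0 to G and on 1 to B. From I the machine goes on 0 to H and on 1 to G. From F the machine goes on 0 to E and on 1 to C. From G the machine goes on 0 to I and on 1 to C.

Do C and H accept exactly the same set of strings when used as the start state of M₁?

Yes

All states are reachable from the start state.
Initial partition by acceptance: {B,D} | {A,C,E,F,G,H,I}.
On input 0, block {A,C,E,F,G,H,I} splits into {A,E,F,G,I} and {C,H}.
Refine {A,E,F,G,I} on symbol 0: members go to different blocks, giving {A,E,F,G} and {I}.
On input 0, block {A,E,F,G} splits into {A,E,F} and {G}.
Refine {A,E,F} on symbol 0: members go to different blocks, giving {A,F} and {E}.
The partition is now stable with 6 blocks: {B,D} | {A,F} | {C,H} | {I} | {G} | {E}.
C and H lie in the same block of the stable partition, so they are equivalent — no string distinguishes them.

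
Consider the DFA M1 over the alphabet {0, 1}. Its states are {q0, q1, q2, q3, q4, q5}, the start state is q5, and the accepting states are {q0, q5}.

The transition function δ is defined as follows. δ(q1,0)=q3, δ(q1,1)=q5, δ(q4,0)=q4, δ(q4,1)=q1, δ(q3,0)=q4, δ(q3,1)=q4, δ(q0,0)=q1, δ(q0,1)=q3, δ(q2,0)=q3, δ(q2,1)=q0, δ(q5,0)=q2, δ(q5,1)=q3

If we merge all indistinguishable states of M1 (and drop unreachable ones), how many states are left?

Every state is reachable, so we keep all 6.
Start with accepting vs non-accepting: {q0,q5} | {q1,q2,q3,q4}.
Split {q1,q2,q3,q4} by δ(·,1) → {q1,q2} and {q3,q4}.
On input 1, block {q3,q4} splits into {q3} and {q4}.
No further refinement is possible. Final partition (4 blocks): {q0,q5} | {q1,q2} | {q3} | {q4}.

4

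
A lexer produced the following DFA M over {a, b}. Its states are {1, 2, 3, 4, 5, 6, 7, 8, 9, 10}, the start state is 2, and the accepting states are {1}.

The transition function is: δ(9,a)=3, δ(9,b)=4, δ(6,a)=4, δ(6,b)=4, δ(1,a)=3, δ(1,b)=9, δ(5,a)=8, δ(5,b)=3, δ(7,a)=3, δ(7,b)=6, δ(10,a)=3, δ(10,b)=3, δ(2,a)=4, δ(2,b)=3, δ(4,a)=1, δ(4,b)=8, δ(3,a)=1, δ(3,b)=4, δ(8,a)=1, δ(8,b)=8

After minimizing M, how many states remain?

3

First remove the unreachable states {5,6,7,10}; 6 states remain.
P0 = {1} | {2,3,4,8,9}.
On input a, block {2,3,4,8,9} splits into {3,4,8} and {2,9}.
Stable partition: {1} | {3,4,8} | {2,9} — 3 equivalence classes.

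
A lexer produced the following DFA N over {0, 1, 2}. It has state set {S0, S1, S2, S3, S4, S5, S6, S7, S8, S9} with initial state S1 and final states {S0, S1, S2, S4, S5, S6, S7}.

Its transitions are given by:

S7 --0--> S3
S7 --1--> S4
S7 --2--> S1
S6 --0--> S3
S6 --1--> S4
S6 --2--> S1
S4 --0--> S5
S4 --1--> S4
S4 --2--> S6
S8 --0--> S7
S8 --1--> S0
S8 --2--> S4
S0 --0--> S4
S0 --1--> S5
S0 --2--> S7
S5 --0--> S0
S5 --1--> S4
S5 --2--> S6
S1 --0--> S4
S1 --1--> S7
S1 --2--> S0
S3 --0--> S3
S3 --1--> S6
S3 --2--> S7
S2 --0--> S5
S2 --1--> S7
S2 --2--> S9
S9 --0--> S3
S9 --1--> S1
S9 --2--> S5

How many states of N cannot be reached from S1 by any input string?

3

BFS from S1 reaches {S0, S1, S3, S4, S5, S6, S7}; the 3 state(s) S2, S8, S9 are never visited.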